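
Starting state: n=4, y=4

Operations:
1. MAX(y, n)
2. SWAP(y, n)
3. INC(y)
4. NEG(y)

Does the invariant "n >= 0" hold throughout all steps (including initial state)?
Yes

The invariant holds at every step.

State at each step:
Initial: n=4, y=4
After step 1: n=4, y=4
After step 2: n=4, y=4
After step 3: n=4, y=5
After step 4: n=4, y=-5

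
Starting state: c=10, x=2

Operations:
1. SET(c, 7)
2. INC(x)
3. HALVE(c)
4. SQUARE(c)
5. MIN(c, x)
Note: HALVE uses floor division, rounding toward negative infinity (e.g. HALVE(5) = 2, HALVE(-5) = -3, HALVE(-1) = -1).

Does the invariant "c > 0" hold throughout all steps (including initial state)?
Yes

The invariant holds at every step.

State at each step:
Initial: c=10, x=2
After step 1: c=7, x=2
After step 2: c=7, x=3
After step 3: c=3, x=3
After step 4: c=9, x=3
After step 5: c=3, x=3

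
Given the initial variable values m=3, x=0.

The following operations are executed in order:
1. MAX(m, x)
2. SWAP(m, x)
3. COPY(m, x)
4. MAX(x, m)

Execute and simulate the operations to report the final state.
{m: 3, x: 3}

Step-by-step execution:
Initial: m=3, x=0
After step 1 (MAX(m, x)): m=3, x=0
After step 2 (SWAP(m, x)): m=0, x=3
After step 3 (COPY(m, x)): m=3, x=3
After step 4 (MAX(x, m)): m=3, x=3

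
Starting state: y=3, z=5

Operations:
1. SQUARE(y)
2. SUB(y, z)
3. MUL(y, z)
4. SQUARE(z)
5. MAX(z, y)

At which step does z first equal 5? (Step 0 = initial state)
Step 0

Tracing z:
Initial: z = 5 ← first occurrence
After step 1: z = 5
After step 2: z = 5
After step 3: z = 5
After step 4: z = 25
After step 5: z = 25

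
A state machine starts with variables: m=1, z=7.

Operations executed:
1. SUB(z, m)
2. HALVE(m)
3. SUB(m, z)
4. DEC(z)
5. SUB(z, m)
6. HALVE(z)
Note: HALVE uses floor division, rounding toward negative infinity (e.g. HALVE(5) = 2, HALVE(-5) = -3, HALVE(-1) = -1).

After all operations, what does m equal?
m = -6

Tracing execution:
Step 1: SUB(z, m) → m = 1
Step 2: HALVE(m) → m = 0
Step 3: SUB(m, z) → m = -6
Step 4: DEC(z) → m = -6
Step 5: SUB(z, m) → m = -6
Step 6: HALVE(z) → m = -6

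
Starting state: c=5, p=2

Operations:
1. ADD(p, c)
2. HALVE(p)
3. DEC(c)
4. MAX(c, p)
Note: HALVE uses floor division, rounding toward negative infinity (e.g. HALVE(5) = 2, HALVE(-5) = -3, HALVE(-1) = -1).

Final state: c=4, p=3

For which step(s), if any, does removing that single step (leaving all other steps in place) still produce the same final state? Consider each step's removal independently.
Step(s) 4

Testing removal of each single step:
Without step 1: final = c=4, p=1 (different)
Without step 2: final = c=7, p=7 (different)
Without step 3: final = c=5, p=3 (different)
Without step 4: final = c=4, p=3 (same)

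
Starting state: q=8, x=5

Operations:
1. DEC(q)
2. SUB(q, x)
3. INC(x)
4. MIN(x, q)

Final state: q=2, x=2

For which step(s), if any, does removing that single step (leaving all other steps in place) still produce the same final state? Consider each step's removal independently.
Step(s) 3

Testing removal of each single step:
Without step 1: final = q=3, x=3 (different)
Without step 2: final = q=7, x=6 (different)
Without step 3: final = q=2, x=2 (same)
Without step 4: final = q=2, x=6 (different)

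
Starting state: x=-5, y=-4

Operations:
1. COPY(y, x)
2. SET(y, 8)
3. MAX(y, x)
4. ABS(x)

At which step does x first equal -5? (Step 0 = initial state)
Step 0

Tracing x:
Initial: x = -5 ← first occurrence
After step 1: x = -5
After step 2: x = -5
After step 3: x = -5
After step 4: x = 5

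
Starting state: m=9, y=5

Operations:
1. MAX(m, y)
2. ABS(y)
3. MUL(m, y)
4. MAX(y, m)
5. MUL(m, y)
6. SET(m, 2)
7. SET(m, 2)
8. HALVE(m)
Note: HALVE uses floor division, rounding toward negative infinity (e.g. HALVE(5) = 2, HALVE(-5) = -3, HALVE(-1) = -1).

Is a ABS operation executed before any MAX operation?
No

First ABS: step 2
First MAX: step 1
Since 2 > 1, MAX comes first.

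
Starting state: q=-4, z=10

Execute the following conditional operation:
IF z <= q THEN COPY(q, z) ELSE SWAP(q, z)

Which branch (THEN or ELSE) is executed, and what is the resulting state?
Branch: ELSE, Final state: q=10, z=-4

Evaluating condition: z <= q
z = 10, q = -4
Condition is False, so ELSE branch executes
After SWAP(q, z): q=10, z=-4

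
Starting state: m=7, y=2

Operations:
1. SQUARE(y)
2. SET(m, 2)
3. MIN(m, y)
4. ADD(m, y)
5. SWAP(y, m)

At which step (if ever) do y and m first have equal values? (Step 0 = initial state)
Never

y and m never become equal during execution.

Comparing values at each step:
Initial: y=2, m=7
After step 1: y=4, m=7
After step 2: y=4, m=2
After step 3: y=4, m=2
After step 4: y=4, m=6
After step 5: y=6, m=4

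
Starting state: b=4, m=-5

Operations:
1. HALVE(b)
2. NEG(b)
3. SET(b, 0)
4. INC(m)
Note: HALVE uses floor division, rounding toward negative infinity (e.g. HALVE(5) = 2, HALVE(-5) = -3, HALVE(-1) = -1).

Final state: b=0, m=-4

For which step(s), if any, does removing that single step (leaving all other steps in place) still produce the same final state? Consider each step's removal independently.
Step(s) 1, 2

Testing removal of each single step:
Without step 1: final = b=0, m=-4 (same)
Without step 2: final = b=0, m=-4 (same)
Without step 3: final = b=-2, m=-4 (different)
Without step 4: final = b=0, m=-5 (different)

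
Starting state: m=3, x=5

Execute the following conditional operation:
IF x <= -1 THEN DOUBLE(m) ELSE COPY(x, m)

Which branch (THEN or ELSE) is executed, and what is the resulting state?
Branch: ELSE, Final state: m=3, x=3

Evaluating condition: x <= -1
x = 5
Condition is False, so ELSE branch executes
After COPY(x, m): m=3, x=3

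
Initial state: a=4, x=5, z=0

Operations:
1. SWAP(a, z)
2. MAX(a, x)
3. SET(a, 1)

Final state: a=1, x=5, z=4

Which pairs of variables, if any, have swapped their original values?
None

Comparing initial and final values:
z: 0 → 4
x: 5 → 5
a: 4 → 1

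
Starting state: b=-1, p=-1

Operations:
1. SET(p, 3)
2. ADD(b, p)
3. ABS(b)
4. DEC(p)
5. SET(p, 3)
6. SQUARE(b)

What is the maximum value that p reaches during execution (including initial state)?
3

Values of p at each step:
Initial: p = -1
After step 1: p = 3 ← maximum
After step 2: p = 3
After step 3: p = 3
After step 4: p = 2
After step 5: p = 3
After step 6: p = 3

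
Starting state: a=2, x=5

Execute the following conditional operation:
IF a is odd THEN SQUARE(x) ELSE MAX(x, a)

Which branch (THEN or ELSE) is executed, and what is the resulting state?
Branch: ELSE, Final state: a=2, x=5

Evaluating condition: a is odd
Condition is False, so ELSE branch executes
After MAX(x, a): a=2, x=5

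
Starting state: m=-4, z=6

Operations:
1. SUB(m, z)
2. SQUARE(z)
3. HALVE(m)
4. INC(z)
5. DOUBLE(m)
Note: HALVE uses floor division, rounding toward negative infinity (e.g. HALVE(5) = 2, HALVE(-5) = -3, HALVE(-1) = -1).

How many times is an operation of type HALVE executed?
1

Counting HALVE operations:
Step 3: HALVE(m) ← HALVE
Total: 1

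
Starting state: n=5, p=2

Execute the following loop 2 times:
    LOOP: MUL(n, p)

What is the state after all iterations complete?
n=20, p=2

Iteration trace:
Start: n=5, p=2
After iteration 1: n=10, p=2
After iteration 2: n=20, p=2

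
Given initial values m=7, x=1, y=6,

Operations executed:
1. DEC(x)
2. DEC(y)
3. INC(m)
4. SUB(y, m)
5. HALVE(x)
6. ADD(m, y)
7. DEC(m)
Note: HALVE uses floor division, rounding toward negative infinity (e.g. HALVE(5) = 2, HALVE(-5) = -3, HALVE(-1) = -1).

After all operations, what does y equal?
y = -3

Tracing execution:
Step 1: DEC(x) → y = 6
Step 2: DEC(y) → y = 5
Step 3: INC(m) → y = 5
Step 4: SUB(y, m) → y = -3
Step 5: HALVE(x) → y = -3
Step 6: ADD(m, y) → y = -3
Step 7: DEC(m) → y = -3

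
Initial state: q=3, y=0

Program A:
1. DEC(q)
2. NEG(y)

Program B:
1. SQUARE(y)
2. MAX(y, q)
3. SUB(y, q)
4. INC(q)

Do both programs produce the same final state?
No

Program A final state: q=2, y=0
Program B final state: q=4, y=0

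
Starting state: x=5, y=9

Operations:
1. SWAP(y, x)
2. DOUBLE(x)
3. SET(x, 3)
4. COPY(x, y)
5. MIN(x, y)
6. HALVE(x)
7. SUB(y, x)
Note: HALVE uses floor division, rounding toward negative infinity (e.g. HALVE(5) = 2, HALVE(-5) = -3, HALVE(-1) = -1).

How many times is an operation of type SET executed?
1

Counting SET operations:
Step 3: SET(x, 3) ← SET
Total: 1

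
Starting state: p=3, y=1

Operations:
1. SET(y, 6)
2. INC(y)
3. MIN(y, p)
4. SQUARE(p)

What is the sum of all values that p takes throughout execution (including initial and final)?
21

Values of p at each step:
Initial: p = 3
After step 1: p = 3
After step 2: p = 3
After step 3: p = 3
After step 4: p = 9
Sum = 3 + 3 + 3 + 3 + 9 = 21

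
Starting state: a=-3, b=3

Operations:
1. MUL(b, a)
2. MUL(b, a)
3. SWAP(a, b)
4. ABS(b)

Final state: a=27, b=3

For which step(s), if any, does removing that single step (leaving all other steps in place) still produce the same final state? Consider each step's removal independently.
None - removing any single step changes the final result

Testing removal of each single step:
Without step 1: final = a=-9, b=3 (different)
Without step 2: final = a=-9, b=3 (different)
Without step 3: final = a=-3, b=27 (different)
Without step 4: final = a=27, b=-3 (different)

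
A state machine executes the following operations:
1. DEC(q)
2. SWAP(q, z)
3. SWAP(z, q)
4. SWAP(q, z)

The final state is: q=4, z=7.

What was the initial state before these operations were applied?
q=8, z=4

Working backwards:
Final state: q=4, z=7
Before step 4 (SWAP(q, z)): q=7, z=4
Before step 3 (SWAP(z, q)): q=4, z=7
Before step 2 (SWAP(q, z)): q=7, z=4
Before step 1 (DEC(q)): q=8, z=4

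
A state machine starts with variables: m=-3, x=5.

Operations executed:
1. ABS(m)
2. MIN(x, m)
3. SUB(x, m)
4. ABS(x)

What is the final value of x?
x = 0

Tracing execution:
Step 1: ABS(m) → x = 5
Step 2: MIN(x, m) → x = 3
Step 3: SUB(x, m) → x = 0
Step 4: ABS(x) → x = 0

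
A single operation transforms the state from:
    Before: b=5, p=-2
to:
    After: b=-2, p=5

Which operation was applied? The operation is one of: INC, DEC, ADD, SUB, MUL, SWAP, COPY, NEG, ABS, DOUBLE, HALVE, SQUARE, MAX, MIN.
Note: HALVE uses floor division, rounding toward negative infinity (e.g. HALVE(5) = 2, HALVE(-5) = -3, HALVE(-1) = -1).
SWAP(p, b)

Analyzing the change:
Before: b=5, p=-2
After: b=-2, p=5
Variable p changed from -2 to 5
Variable b changed from 5 to -2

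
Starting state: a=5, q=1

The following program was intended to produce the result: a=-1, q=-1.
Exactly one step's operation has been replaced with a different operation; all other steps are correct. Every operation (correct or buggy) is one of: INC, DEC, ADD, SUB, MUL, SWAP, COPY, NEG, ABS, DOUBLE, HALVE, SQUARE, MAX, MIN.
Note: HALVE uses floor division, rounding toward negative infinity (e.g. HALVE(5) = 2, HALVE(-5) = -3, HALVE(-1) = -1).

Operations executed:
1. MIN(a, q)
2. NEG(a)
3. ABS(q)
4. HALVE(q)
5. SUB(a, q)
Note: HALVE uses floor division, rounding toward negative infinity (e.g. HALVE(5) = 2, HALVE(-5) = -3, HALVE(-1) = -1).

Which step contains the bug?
Step 5

Trace with buggy code:
Initial: a=5, q=1
After step 1: a=1, q=1
After step 2: a=-1, q=1
After step 3: a=-1, q=1
After step 4: a=-1, q=0
After step 5: a=-1, q=0
Actual final a=-1, q=0 ≠ expected a=-1, q=-1.
Step 5 is the only position where a single-operation replacement can produce the expected result.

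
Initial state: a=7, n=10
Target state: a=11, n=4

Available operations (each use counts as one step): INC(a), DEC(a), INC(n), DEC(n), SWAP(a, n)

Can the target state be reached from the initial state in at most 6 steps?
Yes

Path (5 steps): DEC(a) → DEC(a) → DEC(a) → INC(n) → SWAP(a, n)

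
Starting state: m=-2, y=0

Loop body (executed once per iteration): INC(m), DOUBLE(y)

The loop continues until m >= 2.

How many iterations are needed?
4

Tracing iterations:
Initial: m=-2, y=0
After iteration 1: m=-1, y=0
After iteration 2: m=0, y=0
After iteration 3: m=1, y=0
After iteration 4: m=2, y=0
m >= 2 now holds, so the loop exits after 4 iterations.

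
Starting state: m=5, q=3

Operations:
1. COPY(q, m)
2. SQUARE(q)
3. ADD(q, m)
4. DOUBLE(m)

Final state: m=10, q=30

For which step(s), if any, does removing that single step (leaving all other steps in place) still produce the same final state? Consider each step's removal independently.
None - removing any single step changes the final result

Testing removal of each single step:
Without step 1: final = m=10, q=14 (different)
Without step 2: final = m=10, q=10 (different)
Without step 3: final = m=10, q=25 (different)
Without step 4: final = m=5, q=30 (different)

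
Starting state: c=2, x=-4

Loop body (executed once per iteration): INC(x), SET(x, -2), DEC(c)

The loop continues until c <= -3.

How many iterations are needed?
5

Tracing iterations:
Initial: c=2, x=-4
After iteration 1: c=1, x=-2
After iteration 2: c=0, x=-2
After iteration 3: c=-1, x=-2
After iteration 4: c=-2, x=-2
After iteration 5: c=-3, x=-2
c <= -3 now holds, so the loop exits after 5 iterations.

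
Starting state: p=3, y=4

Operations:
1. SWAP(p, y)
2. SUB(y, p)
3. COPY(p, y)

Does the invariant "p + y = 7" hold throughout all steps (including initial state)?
No, violated after step 2

The invariant is violated after step 2.

State at each step:
Initial: p=3, y=4
After step 1: p=4, y=3
After step 2: p=4, y=-1
After step 3: p=-1, y=-1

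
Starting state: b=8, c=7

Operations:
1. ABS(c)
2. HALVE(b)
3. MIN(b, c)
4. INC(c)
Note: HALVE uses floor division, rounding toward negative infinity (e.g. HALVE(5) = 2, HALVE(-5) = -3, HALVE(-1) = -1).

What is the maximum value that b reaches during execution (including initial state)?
8

Values of b at each step:
Initial: b = 8 ← maximum
After step 1: b = 8
After step 2: b = 4
After step 3: b = 4
After step 4: b = 4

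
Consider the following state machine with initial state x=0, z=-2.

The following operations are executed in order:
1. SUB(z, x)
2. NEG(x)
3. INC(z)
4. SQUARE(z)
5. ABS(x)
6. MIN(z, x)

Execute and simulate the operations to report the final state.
{x: 0, z: 0}

Step-by-step execution:
Initial: x=0, z=-2
After step 1 (SUB(z, x)): x=0, z=-2
After step 2 (NEG(x)): x=0, z=-2
After step 3 (INC(z)): x=0, z=-1
After step 4 (SQUARE(z)): x=0, z=1
After step 5 (ABS(x)): x=0, z=1
After step 6 (MIN(z, x)): x=0, z=0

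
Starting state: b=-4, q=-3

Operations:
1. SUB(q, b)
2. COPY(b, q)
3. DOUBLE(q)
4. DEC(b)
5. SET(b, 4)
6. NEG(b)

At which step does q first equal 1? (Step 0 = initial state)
Step 1

Tracing q:
Initial: q = -3
After step 1: q = 1 ← first occurrence
After step 2: q = 1
After step 3: q = 2
After step 4: q = 2
After step 5: q = 2
After step 6: q = 2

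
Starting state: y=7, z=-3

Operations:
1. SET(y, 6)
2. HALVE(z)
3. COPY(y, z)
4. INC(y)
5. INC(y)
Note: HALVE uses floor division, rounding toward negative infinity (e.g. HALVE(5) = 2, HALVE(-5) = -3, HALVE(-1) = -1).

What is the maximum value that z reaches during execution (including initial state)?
-2

Values of z at each step:
Initial: z = -3
After step 1: z = -3
After step 2: z = -2 ← maximum
After step 3: z = -2
After step 4: z = -2
After step 5: z = -2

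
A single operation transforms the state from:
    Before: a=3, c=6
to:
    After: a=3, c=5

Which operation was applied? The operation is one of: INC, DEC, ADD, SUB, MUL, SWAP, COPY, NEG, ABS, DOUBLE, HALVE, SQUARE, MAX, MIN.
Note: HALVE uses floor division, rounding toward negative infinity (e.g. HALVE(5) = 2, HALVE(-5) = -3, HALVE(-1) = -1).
DEC(c)

Analyzing the change:
Before: a=3, c=6
After: a=3, c=5
Variable c changed from 6 to 5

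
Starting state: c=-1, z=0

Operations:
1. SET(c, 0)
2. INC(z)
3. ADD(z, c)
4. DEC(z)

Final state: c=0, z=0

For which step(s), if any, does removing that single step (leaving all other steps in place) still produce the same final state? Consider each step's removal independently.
Step(s) 3

Testing removal of each single step:
Without step 1: final = c=-1, z=-1 (different)
Without step 2: final = c=0, z=-1 (different)
Without step 3: final = c=0, z=0 (same)
Without step 4: final = c=0, z=1 (different)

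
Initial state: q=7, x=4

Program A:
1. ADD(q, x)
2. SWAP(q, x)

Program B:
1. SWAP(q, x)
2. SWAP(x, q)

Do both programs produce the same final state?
No

Program A final state: q=4, x=11
Program B final state: q=7, x=4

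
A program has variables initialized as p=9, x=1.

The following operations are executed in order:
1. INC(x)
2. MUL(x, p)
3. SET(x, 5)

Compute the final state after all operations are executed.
{p: 9, x: 5}

Step-by-step execution:
Initial: p=9, x=1
After step 1 (INC(x)): p=9, x=2
After step 2 (MUL(x, p)): p=9, x=18
After step 3 (SET(x, 5)): p=9, x=5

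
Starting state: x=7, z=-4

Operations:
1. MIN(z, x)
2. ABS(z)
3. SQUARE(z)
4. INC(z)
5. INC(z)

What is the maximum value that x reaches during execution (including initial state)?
7

Values of x at each step:
Initial: x = 7 ← maximum
After step 1: x = 7
After step 2: x = 7
After step 3: x = 7
After step 4: x = 7
After step 5: x = 7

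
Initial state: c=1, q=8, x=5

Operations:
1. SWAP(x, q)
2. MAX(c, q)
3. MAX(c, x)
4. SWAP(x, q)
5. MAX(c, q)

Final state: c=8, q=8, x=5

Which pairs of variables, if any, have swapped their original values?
None

Comparing initial and final values:
x: 5 → 5
c: 1 → 8
q: 8 → 8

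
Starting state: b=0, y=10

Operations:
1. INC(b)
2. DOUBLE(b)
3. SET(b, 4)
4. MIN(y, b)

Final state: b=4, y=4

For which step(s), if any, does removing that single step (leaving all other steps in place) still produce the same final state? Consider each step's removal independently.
Step(s) 1, 2

Testing removal of each single step:
Without step 1: final = b=4, y=4 (same)
Without step 2: final = b=4, y=4 (same)
Without step 3: final = b=2, y=2 (different)
Without step 4: final = b=4, y=10 (different)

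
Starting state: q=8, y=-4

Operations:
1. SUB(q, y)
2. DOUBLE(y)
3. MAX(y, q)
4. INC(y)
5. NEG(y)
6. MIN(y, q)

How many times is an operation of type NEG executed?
1

Counting NEG operations:
Step 5: NEG(y) ← NEG
Total: 1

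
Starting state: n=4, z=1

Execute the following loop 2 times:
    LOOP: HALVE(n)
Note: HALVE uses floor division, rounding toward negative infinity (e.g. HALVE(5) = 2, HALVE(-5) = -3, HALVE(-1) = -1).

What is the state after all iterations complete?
n=1, z=1

Iteration trace:
Start: n=4, z=1
After iteration 1: n=2, z=1
After iteration 2: n=1, z=1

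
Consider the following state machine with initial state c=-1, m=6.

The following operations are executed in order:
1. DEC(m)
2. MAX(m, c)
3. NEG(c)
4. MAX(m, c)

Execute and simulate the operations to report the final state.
{c: 1, m: 5}

Step-by-step execution:
Initial: c=-1, m=6
After step 1 (DEC(m)): c=-1, m=5
After step 2 (MAX(m, c)): c=-1, m=5
After step 3 (NEG(c)): c=1, m=5
After step 4 (MAX(m, c)): c=1, m=5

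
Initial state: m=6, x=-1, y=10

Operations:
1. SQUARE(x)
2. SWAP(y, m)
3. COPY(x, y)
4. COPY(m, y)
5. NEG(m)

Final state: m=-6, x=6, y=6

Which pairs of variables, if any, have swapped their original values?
None

Comparing initial and final values:
m: 6 → -6
x: -1 → 6
y: 10 → 6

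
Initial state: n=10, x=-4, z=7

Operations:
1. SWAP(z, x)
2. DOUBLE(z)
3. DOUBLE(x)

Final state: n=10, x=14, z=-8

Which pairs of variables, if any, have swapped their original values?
None

Comparing initial and final values:
n: 10 → 10
x: -4 → 14
z: 7 → -8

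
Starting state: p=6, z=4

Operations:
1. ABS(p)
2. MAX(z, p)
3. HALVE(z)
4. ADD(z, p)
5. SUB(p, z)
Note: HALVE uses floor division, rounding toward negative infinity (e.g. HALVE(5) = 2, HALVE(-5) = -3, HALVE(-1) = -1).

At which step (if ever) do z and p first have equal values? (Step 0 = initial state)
Step 2

z and p first become equal after step 2.

Comparing values at each step:
Initial: z=4, p=6
After step 1: z=4, p=6
After step 2: z=6, p=6 ← equal!
After step 3: z=3, p=6
After step 4: z=9, p=6
After step 5: z=9, p=-3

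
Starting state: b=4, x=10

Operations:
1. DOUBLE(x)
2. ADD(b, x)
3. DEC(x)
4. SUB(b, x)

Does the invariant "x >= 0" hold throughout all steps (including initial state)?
Yes

The invariant holds at every step.

State at each step:
Initial: b=4, x=10
After step 1: b=4, x=20
After step 2: b=24, x=20
After step 3: b=24, x=19
After step 4: b=5, x=19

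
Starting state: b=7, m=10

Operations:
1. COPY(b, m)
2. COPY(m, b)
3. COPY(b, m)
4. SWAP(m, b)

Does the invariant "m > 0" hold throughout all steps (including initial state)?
Yes

The invariant holds at every step.

State at each step:
Initial: b=7, m=10
After step 1: b=10, m=10
After step 2: b=10, m=10
After step 3: b=10, m=10
After step 4: b=10, m=10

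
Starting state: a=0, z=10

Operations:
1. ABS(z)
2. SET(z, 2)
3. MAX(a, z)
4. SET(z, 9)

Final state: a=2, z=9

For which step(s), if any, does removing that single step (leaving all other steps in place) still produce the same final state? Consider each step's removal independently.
Step(s) 1

Testing removal of each single step:
Without step 1: final = a=2, z=9 (same)
Without step 2: final = a=10, z=9 (different)
Without step 3: final = a=0, z=9 (different)
Without step 4: final = a=2, z=2 (different)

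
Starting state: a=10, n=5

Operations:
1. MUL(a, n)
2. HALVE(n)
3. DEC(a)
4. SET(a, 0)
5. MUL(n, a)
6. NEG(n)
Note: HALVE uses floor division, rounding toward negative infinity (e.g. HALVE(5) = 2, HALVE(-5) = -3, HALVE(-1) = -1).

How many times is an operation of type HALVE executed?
1

Counting HALVE operations:
Step 2: HALVE(n) ← HALVE
Total: 1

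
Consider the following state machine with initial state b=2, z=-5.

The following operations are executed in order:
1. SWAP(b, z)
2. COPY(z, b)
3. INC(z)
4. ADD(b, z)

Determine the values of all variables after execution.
{b: -9, z: -4}

Step-by-step execution:
Initial: b=2, z=-5
After step 1 (SWAP(b, z)): b=-5, z=2
After step 2 (COPY(z, b)): b=-5, z=-5
After step 3 (INC(z)): b=-5, z=-4
After step 4 (ADD(b, z)): b=-9, z=-4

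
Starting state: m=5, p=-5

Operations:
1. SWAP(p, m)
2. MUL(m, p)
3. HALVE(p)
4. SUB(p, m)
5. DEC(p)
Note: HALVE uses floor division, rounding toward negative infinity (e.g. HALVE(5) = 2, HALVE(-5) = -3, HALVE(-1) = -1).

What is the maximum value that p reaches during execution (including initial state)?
27

Values of p at each step:
Initial: p = -5
After step 1: p = 5
After step 2: p = 5
After step 3: p = 2
After step 4: p = 27 ← maximum
After step 5: p = 26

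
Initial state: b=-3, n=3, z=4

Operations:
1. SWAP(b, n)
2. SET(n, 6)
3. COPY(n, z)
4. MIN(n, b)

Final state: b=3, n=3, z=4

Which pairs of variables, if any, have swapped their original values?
None

Comparing initial and final values:
z: 4 → 4
b: -3 → 3
n: 3 → 3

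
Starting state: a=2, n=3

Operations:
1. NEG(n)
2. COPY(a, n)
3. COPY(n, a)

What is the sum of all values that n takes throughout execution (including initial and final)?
-6

Values of n at each step:
Initial: n = 3
After step 1: n = -3
After step 2: n = -3
After step 3: n = -3
Sum = 3 + -3 + -3 + -3 = -6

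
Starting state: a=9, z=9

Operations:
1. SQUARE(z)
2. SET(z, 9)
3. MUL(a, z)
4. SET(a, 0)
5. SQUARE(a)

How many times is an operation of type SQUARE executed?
2

Counting SQUARE operations:
Step 1: SQUARE(z) ← SQUARE
Step 5: SQUARE(a) ← SQUARE
Total: 2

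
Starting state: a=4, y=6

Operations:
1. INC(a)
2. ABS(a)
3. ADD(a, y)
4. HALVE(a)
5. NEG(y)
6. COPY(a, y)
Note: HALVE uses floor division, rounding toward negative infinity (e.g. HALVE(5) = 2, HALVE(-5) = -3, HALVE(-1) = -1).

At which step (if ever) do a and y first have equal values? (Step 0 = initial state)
Step 6

a and y first become equal after step 6.

Comparing values at each step:
Initial: a=4, y=6
After step 1: a=5, y=6
After step 2: a=5, y=6
After step 3: a=11, y=6
After step 4: a=5, y=6
After step 5: a=5, y=-6
After step 6: a=-6, y=-6 ← equal!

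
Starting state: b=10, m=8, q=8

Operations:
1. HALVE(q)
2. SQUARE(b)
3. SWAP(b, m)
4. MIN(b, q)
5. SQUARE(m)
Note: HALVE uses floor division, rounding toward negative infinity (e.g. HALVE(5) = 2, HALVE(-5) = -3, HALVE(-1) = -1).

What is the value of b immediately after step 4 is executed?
b = 4

Tracing b through execution:
Initial: b = 10
After step 1 (HALVE(q)): b = 10
After step 2 (SQUARE(b)): b = 100
After step 3 (SWAP(b, m)): b = 8
After step 4 (MIN(b, q)): b = 4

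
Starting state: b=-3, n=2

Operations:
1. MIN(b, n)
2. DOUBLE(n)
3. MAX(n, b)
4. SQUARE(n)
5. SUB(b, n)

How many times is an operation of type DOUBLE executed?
1

Counting DOUBLE operations:
Step 2: DOUBLE(n) ← DOUBLE
Total: 1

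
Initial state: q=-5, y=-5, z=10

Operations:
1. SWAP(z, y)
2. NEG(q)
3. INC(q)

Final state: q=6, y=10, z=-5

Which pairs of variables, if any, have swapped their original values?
(z, y)

Comparing initial and final values:
z: 10 → -5
q: -5 → 6
y: -5 → 10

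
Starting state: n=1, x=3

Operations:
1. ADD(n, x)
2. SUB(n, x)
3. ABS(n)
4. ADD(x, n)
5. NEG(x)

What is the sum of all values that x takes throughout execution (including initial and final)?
12

Values of x at each step:
Initial: x = 3
After step 1: x = 3
After step 2: x = 3
After step 3: x = 3
After step 4: x = 4
After step 5: x = -4
Sum = 3 + 3 + 3 + 3 + 4 + -4 = 12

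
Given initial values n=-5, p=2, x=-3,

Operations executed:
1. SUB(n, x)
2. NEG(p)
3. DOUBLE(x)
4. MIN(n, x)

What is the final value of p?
p = -2

Tracing execution:
Step 1: SUB(n, x) → p = 2
Step 2: NEG(p) → p = -2
Step 3: DOUBLE(x) → p = -2
Step 4: MIN(n, x) → p = -2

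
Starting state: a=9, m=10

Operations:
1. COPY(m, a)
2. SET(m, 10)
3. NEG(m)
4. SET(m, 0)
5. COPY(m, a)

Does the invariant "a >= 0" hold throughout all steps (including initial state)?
Yes

The invariant holds at every step.

State at each step:
Initial: a=9, m=10
After step 1: a=9, m=9
After step 2: a=9, m=10
After step 3: a=9, m=-10
After step 4: a=9, m=0
After step 5: a=9, m=9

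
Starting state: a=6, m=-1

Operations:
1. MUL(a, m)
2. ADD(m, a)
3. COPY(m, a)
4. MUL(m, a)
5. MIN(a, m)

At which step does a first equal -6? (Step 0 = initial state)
Step 1

Tracing a:
Initial: a = 6
After step 1: a = -6 ← first occurrence
After step 2: a = -6
After step 3: a = -6
After step 4: a = -6
After step 5: a = -6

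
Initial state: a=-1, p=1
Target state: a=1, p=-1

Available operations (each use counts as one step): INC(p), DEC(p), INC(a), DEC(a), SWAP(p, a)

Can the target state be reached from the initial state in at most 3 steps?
Yes

Path (1 step): SWAP(p, a)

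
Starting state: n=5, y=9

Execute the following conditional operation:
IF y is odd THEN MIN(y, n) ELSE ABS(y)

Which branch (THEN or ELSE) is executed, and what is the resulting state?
Branch: THEN, Final state: n=5, y=5

Evaluating condition: y is odd
Condition is True, so THEN branch executes
After MIN(y, n): n=5, y=5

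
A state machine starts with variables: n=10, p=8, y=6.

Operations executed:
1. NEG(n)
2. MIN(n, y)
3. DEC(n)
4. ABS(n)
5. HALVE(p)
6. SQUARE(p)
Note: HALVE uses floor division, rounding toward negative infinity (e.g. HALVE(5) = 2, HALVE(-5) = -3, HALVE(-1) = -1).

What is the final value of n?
n = 11

Tracing execution:
Step 1: NEG(n) → n = -10
Step 2: MIN(n, y) → n = -10
Step 3: DEC(n) → n = -11
Step 4: ABS(n) → n = 11
Step 5: HALVE(p) → n = 11
Step 6: SQUARE(p) → n = 11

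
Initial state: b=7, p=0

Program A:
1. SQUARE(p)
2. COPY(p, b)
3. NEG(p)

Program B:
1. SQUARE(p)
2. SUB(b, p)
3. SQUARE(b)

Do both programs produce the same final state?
No

Program A final state: b=7, p=-7
Program B final state: b=49, p=0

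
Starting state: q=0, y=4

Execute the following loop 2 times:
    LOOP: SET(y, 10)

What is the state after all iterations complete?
q=0, y=10

Iteration trace:
Start: q=0, y=4
After iteration 1: q=0, y=10
After iteration 2: q=0, y=10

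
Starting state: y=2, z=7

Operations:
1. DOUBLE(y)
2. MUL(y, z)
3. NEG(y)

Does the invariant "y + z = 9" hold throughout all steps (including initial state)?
No, violated after step 1

The invariant is violated after step 1.

State at each step:
Initial: y=2, z=7
After step 1: y=4, z=7
After step 2: y=28, z=7
After step 3: y=-28, z=7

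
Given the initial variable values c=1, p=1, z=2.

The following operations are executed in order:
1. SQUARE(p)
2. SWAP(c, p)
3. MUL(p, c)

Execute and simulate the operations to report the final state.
{c: 1, p: 1, z: 2}

Step-by-step execution:
Initial: c=1, p=1, z=2
After step 1 (SQUARE(p)): c=1, p=1, z=2
After step 2 (SWAP(c, p)): c=1, p=1, z=2
After step 3 (MUL(p, c)): c=1, p=1, z=2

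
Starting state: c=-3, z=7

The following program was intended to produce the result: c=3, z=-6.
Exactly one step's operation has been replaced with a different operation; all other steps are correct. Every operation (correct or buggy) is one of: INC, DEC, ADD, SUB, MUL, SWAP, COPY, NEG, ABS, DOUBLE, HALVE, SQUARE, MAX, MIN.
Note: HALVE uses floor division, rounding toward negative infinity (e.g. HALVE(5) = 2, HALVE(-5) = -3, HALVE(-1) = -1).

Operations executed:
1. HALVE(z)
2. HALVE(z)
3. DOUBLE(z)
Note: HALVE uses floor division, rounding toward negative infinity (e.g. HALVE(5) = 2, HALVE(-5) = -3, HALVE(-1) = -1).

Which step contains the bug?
Step 2

Trace with buggy code:
Initial: c=-3, z=7
After step 1: c=-3, z=3
After step 2: c=-3, z=1
After step 3: c=-3, z=2
Actual final c=-3, z=2 ≠ expected c=3, z=-6.
Step 2 is the only position where a single-operation replacement can produce the expected result.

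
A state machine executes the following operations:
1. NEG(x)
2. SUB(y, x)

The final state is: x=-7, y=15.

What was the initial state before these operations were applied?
x=7, y=8

Working backwards:
Final state: x=-7, y=15
Before step 2 (SUB(y, x)): x=-7, y=8
Before step 1 (NEG(x)): x=7, y=8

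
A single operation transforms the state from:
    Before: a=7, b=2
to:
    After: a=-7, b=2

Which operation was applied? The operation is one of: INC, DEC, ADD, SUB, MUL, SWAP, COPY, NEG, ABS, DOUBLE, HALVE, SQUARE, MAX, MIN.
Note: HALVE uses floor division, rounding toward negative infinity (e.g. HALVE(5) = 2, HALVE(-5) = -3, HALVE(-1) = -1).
NEG(a)

Analyzing the change:
Before: a=7, b=2
After: a=-7, b=2
Variable a changed from 7 to -7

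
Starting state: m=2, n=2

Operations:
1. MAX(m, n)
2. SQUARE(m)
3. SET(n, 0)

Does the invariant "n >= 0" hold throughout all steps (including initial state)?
Yes

The invariant holds at every step.

State at each step:
Initial: m=2, n=2
After step 1: m=2, n=2
After step 2: m=4, n=2
After step 3: m=4, n=0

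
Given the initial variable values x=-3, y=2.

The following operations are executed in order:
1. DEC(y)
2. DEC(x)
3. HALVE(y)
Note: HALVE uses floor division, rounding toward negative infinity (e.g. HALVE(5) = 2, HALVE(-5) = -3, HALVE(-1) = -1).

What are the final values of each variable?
{x: -4, y: 0}

Step-by-step execution:
Initial: x=-3, y=2
After step 1 (DEC(y)): x=-3, y=1
After step 2 (DEC(x)): x=-4, y=1
After step 3 (HALVE(y)): x=-4, y=0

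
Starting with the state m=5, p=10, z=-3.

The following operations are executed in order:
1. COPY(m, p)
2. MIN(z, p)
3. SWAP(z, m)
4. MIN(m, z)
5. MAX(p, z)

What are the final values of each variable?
{m: -3, p: 10, z: 10}

Step-by-step execution:
Initial: m=5, p=10, z=-3
After step 1 (COPY(m, p)): m=10, p=10, z=-3
After step 2 (MIN(z, p)): m=10, p=10, z=-3
After step 3 (SWAP(z, m)): m=-3, p=10, z=10
After step 4 (MIN(m, z)): m=-3, p=10, z=10
After step 5 (MAX(p, z)): m=-3, p=10, z=10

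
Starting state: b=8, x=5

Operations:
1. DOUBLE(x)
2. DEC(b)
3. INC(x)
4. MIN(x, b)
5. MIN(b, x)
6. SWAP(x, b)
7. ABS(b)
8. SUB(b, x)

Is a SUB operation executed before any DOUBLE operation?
No

First SUB: step 8
First DOUBLE: step 1
Since 8 > 1, DOUBLE comes first.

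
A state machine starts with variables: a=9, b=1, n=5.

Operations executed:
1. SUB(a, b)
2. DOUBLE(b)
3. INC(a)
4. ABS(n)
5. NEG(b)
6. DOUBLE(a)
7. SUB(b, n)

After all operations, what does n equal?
n = 5

Tracing execution:
Step 1: SUB(a, b) → n = 5
Step 2: DOUBLE(b) → n = 5
Step 3: INC(a) → n = 5
Step 4: ABS(n) → n = 5
Step 5: NEG(b) → n = 5
Step 6: DOUBLE(a) → n = 5
Step 7: SUB(b, n) → n = 5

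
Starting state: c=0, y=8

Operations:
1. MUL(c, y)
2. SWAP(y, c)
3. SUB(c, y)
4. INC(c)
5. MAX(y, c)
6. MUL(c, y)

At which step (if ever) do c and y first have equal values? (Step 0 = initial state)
Step 5

c and y first become equal after step 5.

Comparing values at each step:
Initial: c=0, y=8
After step 1: c=0, y=8
After step 2: c=8, y=0
After step 3: c=8, y=0
After step 4: c=9, y=0
After step 5: c=9, y=9 ← equal!
After step 6: c=81, y=9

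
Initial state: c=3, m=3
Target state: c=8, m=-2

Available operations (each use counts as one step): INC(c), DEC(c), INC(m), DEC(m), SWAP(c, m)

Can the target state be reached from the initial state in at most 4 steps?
No

The target state cannot be reached within 4 steps.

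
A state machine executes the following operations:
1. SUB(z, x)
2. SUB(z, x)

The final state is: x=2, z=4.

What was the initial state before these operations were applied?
x=2, z=8

Working backwards:
Final state: x=2, z=4
Before step 2 (SUB(z, x)): x=2, z=6
Before step 1 (SUB(z, x)): x=2, z=8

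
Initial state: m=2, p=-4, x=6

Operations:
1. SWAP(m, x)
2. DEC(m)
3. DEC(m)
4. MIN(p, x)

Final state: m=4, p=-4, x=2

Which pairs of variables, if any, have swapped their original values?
None

Comparing initial and final values:
x: 6 → 2
p: -4 → -4
m: 2 → 4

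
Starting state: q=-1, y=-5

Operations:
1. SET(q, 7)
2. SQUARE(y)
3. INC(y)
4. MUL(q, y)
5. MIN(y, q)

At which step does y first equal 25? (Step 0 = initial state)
Step 2

Tracing y:
Initial: y = -5
After step 1: y = -5
After step 2: y = 25 ← first occurrence
After step 3: y = 26
After step 4: y = 26
After step 5: y = 26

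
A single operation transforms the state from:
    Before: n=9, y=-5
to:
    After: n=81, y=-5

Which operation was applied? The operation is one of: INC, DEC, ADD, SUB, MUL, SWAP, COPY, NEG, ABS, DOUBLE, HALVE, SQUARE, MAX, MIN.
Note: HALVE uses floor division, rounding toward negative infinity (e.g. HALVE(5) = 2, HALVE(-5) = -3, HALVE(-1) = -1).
SQUARE(n)

Analyzing the change:
Before: n=9, y=-5
After: n=81, y=-5
Variable n changed from 9 to 81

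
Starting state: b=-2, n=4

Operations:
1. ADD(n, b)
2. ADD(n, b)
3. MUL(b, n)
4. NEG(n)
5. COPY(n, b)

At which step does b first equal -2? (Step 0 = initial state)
Step 0

Tracing b:
Initial: b = -2 ← first occurrence
After step 1: b = -2
After step 2: b = -2
After step 3: b = 0
After step 4: b = 0
After step 5: b = 0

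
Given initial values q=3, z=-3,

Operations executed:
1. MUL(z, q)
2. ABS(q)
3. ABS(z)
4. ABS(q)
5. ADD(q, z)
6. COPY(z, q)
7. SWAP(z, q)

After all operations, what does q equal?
q = 12

Tracing execution:
Step 1: MUL(z, q) → q = 3
Step 2: ABS(q) → q = 3
Step 3: ABS(z) → q = 3
Step 4: ABS(q) → q = 3
Step 5: ADD(q, z) → q = 12
Step 6: COPY(z, q) → q = 12
Step 7: SWAP(z, q) → q = 12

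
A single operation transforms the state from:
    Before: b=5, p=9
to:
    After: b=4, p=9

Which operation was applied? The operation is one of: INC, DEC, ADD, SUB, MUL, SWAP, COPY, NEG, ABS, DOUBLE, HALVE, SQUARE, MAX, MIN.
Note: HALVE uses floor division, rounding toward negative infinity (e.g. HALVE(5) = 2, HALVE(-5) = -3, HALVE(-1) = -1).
DEC(b)

Analyzing the change:
Before: b=5, p=9
After: b=4, p=9
Variable b changed from 5 to 4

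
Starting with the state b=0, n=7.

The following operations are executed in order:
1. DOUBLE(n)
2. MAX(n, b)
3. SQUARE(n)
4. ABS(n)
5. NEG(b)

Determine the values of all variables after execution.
{b: 0, n: 196}

Step-by-step execution:
Initial: b=0, n=7
After step 1 (DOUBLE(n)): b=0, n=14
After step 2 (MAX(n, b)): b=0, n=14
After step 3 (SQUARE(n)): b=0, n=196
After step 4 (ABS(n)): b=0, n=196
After step 5 (NEG(b)): b=0, n=196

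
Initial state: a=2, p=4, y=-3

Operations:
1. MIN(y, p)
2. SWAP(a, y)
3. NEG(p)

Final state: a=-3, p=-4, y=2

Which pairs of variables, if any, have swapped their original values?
(a, y)

Comparing initial and final values:
p: 4 → -4
a: 2 → -3
y: -3 → 2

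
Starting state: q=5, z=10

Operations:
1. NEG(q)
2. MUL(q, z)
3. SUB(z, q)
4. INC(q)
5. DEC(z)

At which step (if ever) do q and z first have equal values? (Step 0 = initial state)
Never

q and z never become equal during execution.

Comparing values at each step:
Initial: q=5, z=10
After step 1: q=-5, z=10
After step 2: q=-50, z=10
After step 3: q=-50, z=60
After step 4: q=-49, z=60
After step 5: q=-49, z=59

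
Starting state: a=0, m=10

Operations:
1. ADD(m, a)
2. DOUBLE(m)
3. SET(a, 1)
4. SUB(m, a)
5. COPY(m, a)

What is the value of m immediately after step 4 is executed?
m = 19

Tracing m through execution:
Initial: m = 10
After step 1 (ADD(m, a)): m = 10
After step 2 (DOUBLE(m)): m = 20
After step 3 (SET(a, 1)): m = 20
After step 4 (SUB(m, a)): m = 19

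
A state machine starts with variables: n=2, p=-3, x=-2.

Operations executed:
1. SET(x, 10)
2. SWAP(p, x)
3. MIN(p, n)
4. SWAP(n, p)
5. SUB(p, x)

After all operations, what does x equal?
x = -3

Tracing execution:
Step 1: SET(x, 10) → x = 10
Step 2: SWAP(p, x) → x = -3
Step 3: MIN(p, n) → x = -3
Step 4: SWAP(n, p) → x = -3
Step 5: SUB(p, x) → x = -3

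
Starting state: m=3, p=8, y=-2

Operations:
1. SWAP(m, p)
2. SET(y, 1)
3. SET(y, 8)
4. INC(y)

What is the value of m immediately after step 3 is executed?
m = 8

Tracing m through execution:
Initial: m = 3
After step 1 (SWAP(m, p)): m = 8
After step 2 (SET(y, 1)): m = 8
After step 3 (SET(y, 8)): m = 8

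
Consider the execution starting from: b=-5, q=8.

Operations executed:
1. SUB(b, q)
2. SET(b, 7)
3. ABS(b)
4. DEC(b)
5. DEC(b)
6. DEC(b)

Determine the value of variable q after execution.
q = 8

Tracing execution:
Step 1: SUB(b, q) → q = 8
Step 2: SET(b, 7) → q = 8
Step 3: ABS(b) → q = 8
Step 4: DEC(b) → q = 8
Step 5: DEC(b) → q = 8
Step 6: DEC(b) → q = 8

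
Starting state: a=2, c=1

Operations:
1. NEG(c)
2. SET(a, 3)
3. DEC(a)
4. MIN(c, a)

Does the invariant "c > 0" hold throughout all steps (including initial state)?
No, violated after step 1

The invariant is violated after step 1.

State at each step:
Initial: a=2, c=1
After step 1: a=2, c=-1
After step 2: a=3, c=-1
After step 3: a=2, c=-1
After step 4: a=2, c=-1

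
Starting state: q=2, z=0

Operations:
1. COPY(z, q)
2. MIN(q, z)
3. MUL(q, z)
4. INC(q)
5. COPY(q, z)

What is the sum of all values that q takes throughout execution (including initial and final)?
17

Values of q at each step:
Initial: q = 2
After step 1: q = 2
After step 2: q = 2
After step 3: q = 4
After step 4: q = 5
After step 5: q = 2
Sum = 2 + 2 + 2 + 4 + 5 + 2 = 17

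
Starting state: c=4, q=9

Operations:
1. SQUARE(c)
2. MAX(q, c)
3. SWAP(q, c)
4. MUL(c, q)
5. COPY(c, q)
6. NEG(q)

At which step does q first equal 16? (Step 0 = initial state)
Step 2

Tracing q:
Initial: q = 9
After step 1: q = 9
After step 2: q = 16 ← first occurrence
After step 3: q = 16
After step 4: q = 16
After step 5: q = 16
After step 6: q = -16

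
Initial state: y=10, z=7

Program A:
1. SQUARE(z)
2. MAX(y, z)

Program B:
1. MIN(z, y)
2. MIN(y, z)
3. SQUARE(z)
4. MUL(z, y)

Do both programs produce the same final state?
No

Program A final state: y=49, z=49
Program B final state: y=7, z=343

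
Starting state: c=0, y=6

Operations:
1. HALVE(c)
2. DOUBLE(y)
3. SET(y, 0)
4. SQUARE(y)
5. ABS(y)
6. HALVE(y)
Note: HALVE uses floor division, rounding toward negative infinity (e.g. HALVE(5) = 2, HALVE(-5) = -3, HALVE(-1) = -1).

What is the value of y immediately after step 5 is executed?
y = 0

Tracing y through execution:
Initial: y = 6
After step 1 (HALVE(c)): y = 6
After step 2 (DOUBLE(y)): y = 12
After step 3 (SET(y, 0)): y = 0
After step 4 (SQUARE(y)): y = 0
After step 5 (ABS(y)): y = 0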